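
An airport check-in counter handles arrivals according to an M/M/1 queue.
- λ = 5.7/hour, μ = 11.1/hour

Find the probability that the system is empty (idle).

ρ = λ/μ = 5.7/11.1 = 0.5135
P(0) = 1 - ρ = 1 - 0.5135 = 0.4865
The server is idle 48.65% of the time.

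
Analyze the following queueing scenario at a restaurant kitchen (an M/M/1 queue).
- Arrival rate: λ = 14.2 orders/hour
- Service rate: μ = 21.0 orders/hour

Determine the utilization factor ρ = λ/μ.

Server utilization: ρ = λ/μ
ρ = 14.2/21.0 = 0.6762
The server is busy 67.62% of the time.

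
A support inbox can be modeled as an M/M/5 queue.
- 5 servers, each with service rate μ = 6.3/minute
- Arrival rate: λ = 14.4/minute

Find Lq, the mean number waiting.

Traffic intensity: ρ = λ/(cμ) = 14.4/(5×6.3) = 0.4571
Since ρ = 0.4571 < 1, system is stable.
Offered load a = λ/μ = cρ = 14.4/6.3 = 2.2857
P₀ = [ Σₙ₌₀^4 aⁿ/n! + a^5/(5!(1-ρ)) ]⁻¹
Σ = a^0/0! + a^1/1! + a^2/2! + a^3/3! + a^4/4! = 1.0000 + 2.2857 + 2.6122 + 1.9903 + 1.1373 = 9.0255
a^5/(5!(1-ρ)) = 62.3892/(120 × 0.5429) = 0.9577
P₀ = 1/(9.0255 + 0.9577) = 0.1002
Lq = P₀·a^5·ρ / (5!(1-ρ)²) = 0.10017 × 62.3892 × 0.45714 / (120 × 0.29469) = 0.08079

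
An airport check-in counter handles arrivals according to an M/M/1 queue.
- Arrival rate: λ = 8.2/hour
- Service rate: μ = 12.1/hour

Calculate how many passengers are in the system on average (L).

ρ = λ/μ = 8.2/12.1 = 0.6777
For M/M/1: L = λ/(μ-λ)
L = 8.2/(12.1-8.2) = 8.2/3.90
L = 2.1026 passengers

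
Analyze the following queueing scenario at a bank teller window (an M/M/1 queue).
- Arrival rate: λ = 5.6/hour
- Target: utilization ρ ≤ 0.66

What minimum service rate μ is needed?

ρ = λ/μ, so μ = λ/ρ
μ ≥ 5.6/0.66 = 8.4848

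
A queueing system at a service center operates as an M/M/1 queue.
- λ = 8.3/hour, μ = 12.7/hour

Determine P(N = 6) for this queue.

ρ = λ/μ = 8.3/12.7 = 0.65354
P(n) = (1-ρ)ρⁿ
P(6) = (1-0.65354) × 0.65354^6
P(6) = 0.3465 × 0.07792
P(6) = 0.02700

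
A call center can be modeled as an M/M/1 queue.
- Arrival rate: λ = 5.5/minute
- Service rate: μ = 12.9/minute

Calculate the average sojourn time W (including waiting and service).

First, compute utilization: ρ = λ/μ = 5.5/12.9 = 0.4264
For M/M/1: W = 1/(μ-λ)
W = 1/(12.9-5.5) = 1/7.40
W = 0.1351 minutes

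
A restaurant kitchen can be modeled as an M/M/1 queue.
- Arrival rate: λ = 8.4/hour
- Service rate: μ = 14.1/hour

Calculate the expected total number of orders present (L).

ρ = λ/μ = 8.4/14.1 = 0.5957
For M/M/1: L = λ/(μ-λ)
L = 8.4/(14.1-8.4) = 8.4/5.70
L = 1.4737 orders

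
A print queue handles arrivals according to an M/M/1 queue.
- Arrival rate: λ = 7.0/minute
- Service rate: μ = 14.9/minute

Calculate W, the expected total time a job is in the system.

First, compute utilization: ρ = λ/μ = 7.0/14.9 = 0.4698
For M/M/1: W = 1/(μ-λ)
W = 1/(14.9-7.0) = 1/7.90
W = 0.1266 minutes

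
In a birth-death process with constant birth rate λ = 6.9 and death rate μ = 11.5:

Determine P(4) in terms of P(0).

For constant rates: P(n)/P(0) = (λ/μ)^n
P(4)/P(0) = (6.9/11.5)^4 = 0.6000^4 = 0.1296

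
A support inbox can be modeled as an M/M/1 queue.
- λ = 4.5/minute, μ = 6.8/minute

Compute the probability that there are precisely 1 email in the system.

ρ = λ/μ = 4.5/6.8 = 0.6618
P(n) = (1-ρ)ρⁿ
P(1) = (1-0.6618) × 0.6618^1
P(1) = 0.3382 × 0.6618
P(1) = 0.2238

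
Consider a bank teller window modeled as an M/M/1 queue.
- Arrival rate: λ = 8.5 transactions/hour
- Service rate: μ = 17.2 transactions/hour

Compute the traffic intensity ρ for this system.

Server utilization: ρ = λ/μ
ρ = 8.5/17.2 = 0.4942
The server is busy 49.42% of the time.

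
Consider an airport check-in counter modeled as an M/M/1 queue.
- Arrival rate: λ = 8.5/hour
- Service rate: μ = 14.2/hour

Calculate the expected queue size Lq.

ρ = λ/μ = 8.5/14.2 = 0.5986
For M/M/1: Lq = λ²/(μ(μ-λ))
Lq = 72.25/(14.2 × 5.70)
Lq = 0.8926 passengers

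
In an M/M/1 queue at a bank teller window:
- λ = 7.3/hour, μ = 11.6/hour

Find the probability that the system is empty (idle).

ρ = λ/μ = 7.3/11.6 = 0.6293
P(0) = 1 - ρ = 1 - 0.6293 = 0.3707
The server is idle 37.07% of the time.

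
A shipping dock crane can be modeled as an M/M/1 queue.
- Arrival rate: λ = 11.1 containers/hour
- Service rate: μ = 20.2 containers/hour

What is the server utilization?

Server utilization: ρ = λ/μ
ρ = 11.1/20.2 = 0.5495
The server is busy 54.95% of the time.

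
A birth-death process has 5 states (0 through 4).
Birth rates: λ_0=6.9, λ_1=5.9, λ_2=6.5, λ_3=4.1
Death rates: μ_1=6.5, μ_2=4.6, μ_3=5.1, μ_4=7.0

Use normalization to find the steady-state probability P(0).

Ratios P(n)/P(0) = (λ₀···λₙ₋₁)/(μ₁···μₙ):
P(1)/P(0) = (6.9)/(6.5) = 1.06154
P(2)/P(0) = (6.9×5.9)/(6.5×4.6) = 1.36154
P(3)/P(0) = (6.9×5.9×6.5)/(6.5×4.6×5.1) = 1.73529
P(4)/P(0) = (6.9×5.9×6.5×4.1)/(6.5×4.6×5.1×7.0) = 1.01639

Normalization: ∑ P(n) = 1
P(0) × (1.00000 + 1.06154 + 1.36154 + 1.73529 + 1.01639) = 1
P(0) × 6.1748 = 1
P(0) = 1/6.1748 = 0.1619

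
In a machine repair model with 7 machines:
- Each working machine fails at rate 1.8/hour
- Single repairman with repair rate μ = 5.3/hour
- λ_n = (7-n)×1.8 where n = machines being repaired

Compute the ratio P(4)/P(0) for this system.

P(4)/P(0) = ∏_{i=0}^{4-1} λ_i/μ_{i+1}
= (7-0)×1.8/5.3 × (7-1)×1.8/5.3 × (7-2)×1.8/5.3 × (7-3)×1.8/5.3
= 11.1755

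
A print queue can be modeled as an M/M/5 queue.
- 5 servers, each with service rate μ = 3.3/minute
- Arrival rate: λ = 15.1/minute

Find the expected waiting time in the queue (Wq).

Traffic intensity: ρ = λ/(cμ) = 15.1/(5×3.3) = 0.9152
Since ρ = 0.9152 < 1, system is stable.
Offered load a = λ/μ = cρ = 15.1/3.3 = 4.5758
P₀ = [ Σₙ₌₀^4 aⁿ/n! + a^5/(5!(1-ρ)) ]⁻¹
Σ = a^0/0! + a^1/1! + a^2/2! + a^3/3! + a^4/4! = 1.0000 + 4.5758 + 10.4688 + 15.9675 + 18.2659 = 50.2780
a^5/(5!(1-ρ)) = 2005.9266/(120 × 0.0848485) = 197.0106
P₀ = 1/(50.2780 + 197.0106) = 0.004044
Lq = P₀·a^5·ρ / (5!(1-ρ)²) = 0.0040439 × 2005.9266 × 0.91515 / (120 × 0.0071993) = 8.5928
Wq = Lq/λ = 8.5928/15.1 = 0.5691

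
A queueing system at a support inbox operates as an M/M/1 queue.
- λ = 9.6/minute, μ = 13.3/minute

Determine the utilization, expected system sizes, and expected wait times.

Step 1: ρ = λ/μ = 9.6/13.3 = 0.7218
Step 2: L = λ/(μ-λ) = 9.6/3.70 = 2.5946
Step 3: Lq = λ²/(μ(μ-λ)) = 92.16/(13.3×3.70) = 1.8728
Step 4: W = 1/(μ-λ) = 1/3.70 = 0.27027
Step 5: Wq = λ/(μ(μ-λ)) = 9.6/(13.3×3.70) = 0.1951
Step 6: P(0) = 1-ρ = 0.2782
Verify: L = λW = 9.6×0.27027 = 2.5946 ✔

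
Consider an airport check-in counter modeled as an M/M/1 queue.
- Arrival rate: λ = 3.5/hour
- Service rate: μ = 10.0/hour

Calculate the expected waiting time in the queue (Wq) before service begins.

First, compute utilization: ρ = λ/μ = 3.5/10.0 = 0.3500
For M/M/1: Wq = λ/(μ(μ-λ))
Wq = 3.5/(10.0 × (10.0-3.5))
Wq = 3.5/(10.0 × 6.50)
Wq = 0.05385 hours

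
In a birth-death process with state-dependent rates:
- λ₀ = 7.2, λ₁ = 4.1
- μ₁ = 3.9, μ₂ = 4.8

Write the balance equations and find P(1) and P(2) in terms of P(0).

Balance equations:
State 0: λ₀P₀ = μ₁P₁ → P₁ = (λ₀/μ₁)P₀ = (7.2/3.9)P₀ = 1.8462P₀
State 1: P₂ = (λ₀λ₁)/(μ₁μ₂)P₀ = (7.2×4.1)/(3.9×4.8)P₀ = 1.5769P₀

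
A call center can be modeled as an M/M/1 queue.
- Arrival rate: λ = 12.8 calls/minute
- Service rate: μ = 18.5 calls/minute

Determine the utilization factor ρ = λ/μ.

Server utilization: ρ = λ/μ
ρ = 12.8/18.5 = 0.6919
The server is busy 69.19% of the time.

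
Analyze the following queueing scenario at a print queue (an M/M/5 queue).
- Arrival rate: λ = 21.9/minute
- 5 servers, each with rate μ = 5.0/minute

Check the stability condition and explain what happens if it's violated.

Stability requires ρ = λ/(cμ) < 1
ρ = 21.9/(5 × 5.0) = 21.9/25.00 = 0.8760
Since 0.8760 < 1, the system is STABLE.
The servers are busy 87.60% of the time.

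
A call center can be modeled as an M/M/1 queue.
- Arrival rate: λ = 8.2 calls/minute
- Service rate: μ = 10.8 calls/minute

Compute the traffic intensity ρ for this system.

Server utilization: ρ = λ/μ
ρ = 8.2/10.8 = 0.7593
The server is busy 75.93% of the time.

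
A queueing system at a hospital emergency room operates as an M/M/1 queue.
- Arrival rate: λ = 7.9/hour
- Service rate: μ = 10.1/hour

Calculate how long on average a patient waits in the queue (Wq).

First, compute utilization: ρ = λ/μ = 7.9/10.1 = 0.7822
For M/M/1: Wq = λ/(μ(μ-λ))
Wq = 7.9/(10.1 × (10.1-7.9))
Wq = 7.9/(10.1 × 2.20)
Wq = 0.3555 hours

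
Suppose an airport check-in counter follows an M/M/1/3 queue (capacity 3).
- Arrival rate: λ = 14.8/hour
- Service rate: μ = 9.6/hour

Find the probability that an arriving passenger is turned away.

ρ = λ/μ = 14.8/9.6 = 1.5417
P₀ = (1-ρ)/(1-ρ^(K+1)) = (1-1.5417)/(1-1.5417^4) = -0.5417/-4.6494 = 0.1165
P_K = P₀×ρ^K = 0.1165 × 1.5417^3 = 0.1165 × 3.6644 = 0.4269
Blocking probability = 42.69%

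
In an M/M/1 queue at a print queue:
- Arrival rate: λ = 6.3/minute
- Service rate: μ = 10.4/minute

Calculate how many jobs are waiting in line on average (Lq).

ρ = λ/μ = 6.3/10.4 = 0.6058
For M/M/1: Lq = λ²/(μ(μ-λ))
Lq = 39.69/(10.4 × 4.10)
Lq = 0.9308 jobs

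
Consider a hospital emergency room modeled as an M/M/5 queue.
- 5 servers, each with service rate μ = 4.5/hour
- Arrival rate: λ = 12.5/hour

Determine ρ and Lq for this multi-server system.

Traffic intensity: ρ = λ/(cμ) = 12.5/(5×4.5) = 0.5556
Since ρ = 0.5556 < 1, system is stable.
Offered load a = λ/μ = cρ = 12.5/4.5 = 2.7778
P₀ = [ Σₙ₌₀^4 aⁿ/n! + a^5/(5!(1-ρ)) ]⁻¹
Σ = a^0/0! + a^1/1! + a^2/2! + a^3/3! + a^4/4! = 1.00000 + 2.77778 + 3.85802 + 3.57225 + 2.48073 = 13.6888
a^5/(5!(1-ρ)) = 165.3817/(120 × 0.44444) = 3.1009
P₀ = 1/(13.6888 + 3.1009) = 0.05956
Lq = P₀·a^5·ρ / (5!(1-ρ)²) = 0.05956 × 165.3817 × 0.5556 / (120 × 0.1975) = 0.2309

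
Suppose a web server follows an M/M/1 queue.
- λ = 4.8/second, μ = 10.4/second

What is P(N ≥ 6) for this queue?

ρ = λ/μ = 4.8/10.4 = 0.46154
P(N ≥ n) = ρⁿ
P(N ≥ 6) = 0.46154^6
P(N ≥ 6) = 0.009666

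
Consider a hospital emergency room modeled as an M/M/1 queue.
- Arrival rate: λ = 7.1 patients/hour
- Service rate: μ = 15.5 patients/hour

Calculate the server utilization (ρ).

Server utilization: ρ = λ/μ
ρ = 7.1/15.5 = 0.4581
The server is busy 45.81% of the time.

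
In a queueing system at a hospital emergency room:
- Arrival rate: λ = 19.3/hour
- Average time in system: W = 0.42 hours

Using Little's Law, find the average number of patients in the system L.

Little's Law: L = λW
L = 19.3 × 0.42 = 8.1060 patients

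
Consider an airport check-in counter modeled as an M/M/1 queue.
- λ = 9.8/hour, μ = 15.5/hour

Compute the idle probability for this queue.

ρ = λ/μ = 9.8/15.5 = 0.6323
P(0) = 1 - ρ = 1 - 0.6323 = 0.3677
The server is idle 36.77% of the time.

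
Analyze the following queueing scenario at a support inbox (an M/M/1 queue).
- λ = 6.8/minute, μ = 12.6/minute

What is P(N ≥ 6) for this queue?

ρ = λ/μ = 6.8/12.6 = 0.5397
P(N ≥ n) = ρⁿ
P(N ≥ 6) = 0.5397^6
P(N ≥ 6) = 0.02471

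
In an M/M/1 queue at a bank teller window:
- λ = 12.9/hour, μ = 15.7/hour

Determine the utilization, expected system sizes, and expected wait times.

Step 1: ρ = λ/μ = 12.9/15.7 = 0.8217
Step 2: L = λ/(μ-λ) = 12.9/2.80 = 4.6071
Step 3: Lq = λ²/(μ(μ-λ)) = 166.41/(15.7×2.80) = 3.7855
Step 4: W = 1/(μ-λ) = 1/2.80 = 0.35714
Step 5: Wq = λ/(μ(μ-λ)) = 12.9/(15.7×2.80) = 0.2934
Step 6: P(0) = 1-ρ = 0.1783
Verify: L = λW = 12.9×0.35714 = 4.6071 ✔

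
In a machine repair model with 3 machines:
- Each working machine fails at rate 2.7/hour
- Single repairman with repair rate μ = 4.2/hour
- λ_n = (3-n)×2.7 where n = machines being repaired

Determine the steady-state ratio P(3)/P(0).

P(3)/P(0) = ∏_{i=0}^{3-1} λ_i/μ_{i+1}
= (3-0)×2.7/4.2 × (3-1)×2.7/4.2 × (3-2)×2.7/4.2
= 1.5940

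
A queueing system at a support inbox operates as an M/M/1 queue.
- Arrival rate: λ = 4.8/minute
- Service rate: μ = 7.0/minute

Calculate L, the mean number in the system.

ρ = λ/μ = 4.8/7.0 = 0.6857
For M/M/1: L = λ/(μ-λ)
L = 4.8/(7.0-4.8) = 4.8/2.20
L = 2.1818 emails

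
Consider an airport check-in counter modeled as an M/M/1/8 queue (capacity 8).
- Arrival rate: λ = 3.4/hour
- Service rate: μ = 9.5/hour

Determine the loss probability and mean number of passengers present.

ρ = λ/μ = 3.4/9.5 = 0.3579
P₀ = (1-ρ)/(1-ρ^(K+1)) = (1-0.3579)/(1-0.3579^9) = 0.6421/0.9999 = 0.6422
P_K = P₀×ρ^K = 0.6422 × 0.3579^8 = 0.6422 × 0.0002692 = 0.0001729
Blocking probability P_8 = 0.0001729 (0.01729%)
L = ρ[1 - (K+1)ρ^K + Kρ^(K+1)] / [(1-ρ)(1-ρ^(K+1))]
L = 0.3579 × (1 - 9×0.0002692 + 8×0.00009635) / ((1 - 0.3579) × (1 - 0.00009635)) = 0.5565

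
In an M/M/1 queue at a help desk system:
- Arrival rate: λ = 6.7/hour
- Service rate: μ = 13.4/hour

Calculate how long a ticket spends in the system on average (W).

First, compute utilization: ρ = λ/μ = 6.7/13.4 = 0.5000
For M/M/1: W = 1/(μ-λ)
W = 1/(13.4-6.7) = 1/6.70
W = 0.1493 hours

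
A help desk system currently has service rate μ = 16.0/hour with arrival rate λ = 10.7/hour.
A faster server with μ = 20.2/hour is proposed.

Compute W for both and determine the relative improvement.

System 1: ρ₁ = 10.7/16.0 = 0.6687, W₁ = 1/(16.0-10.7) = 0.18868
System 2: ρ₂ = 10.7/20.2 = 0.5297, W₂ = 1/(20.2-10.7) = 0.10526
Improvement: (W₁-W₂)/W₁ = (0.18868-0.10526)/0.18868 = 44.21%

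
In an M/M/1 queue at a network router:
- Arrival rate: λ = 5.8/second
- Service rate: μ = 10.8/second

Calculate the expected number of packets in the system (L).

ρ = λ/μ = 5.8/10.8 = 0.5370
For M/M/1: L = λ/(μ-λ)
L = 5.8/(10.8-5.8) = 5.8/5.00
L = 1.1600 packets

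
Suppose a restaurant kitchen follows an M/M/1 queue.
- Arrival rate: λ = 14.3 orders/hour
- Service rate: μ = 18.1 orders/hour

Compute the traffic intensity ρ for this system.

Server utilization: ρ = λ/μ
ρ = 14.3/18.1 = 0.7901
The server is busy 79.01% of the time.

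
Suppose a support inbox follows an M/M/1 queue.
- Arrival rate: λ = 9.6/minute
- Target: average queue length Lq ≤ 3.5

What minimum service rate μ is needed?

For M/M/1: Lq = λ²/(μ(μ-λ))
Need Lq ≤ 3.5, i.e. μ(μ-λ) ≥ λ²/3.5
μ² - 9.6μ - 92.16/3.5 ≥ 0  →  μ² - 9.6μ - 26.33143 ≥ 0
Quadratic formula (positive root): μ = [λ + √(λ² + 4×26.33143)]/2
Discriminant: 92.16 + 4×26.33143 = 197.4857, √197.4857 = 14.0530
μ ≥ (9.6 + 14.0530)/2 = 11.8265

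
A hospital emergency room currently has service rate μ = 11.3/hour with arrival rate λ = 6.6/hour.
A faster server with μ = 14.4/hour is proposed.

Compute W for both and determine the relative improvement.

System 1: ρ₁ = 6.6/11.3 = 0.5841, W₁ = 1/(11.3-6.6) = 0.21277
System 2: ρ₂ = 6.6/14.4 = 0.4583, W₂ = 1/(14.4-6.6) = 0.12821
Improvement: (W₁-W₂)/W₁ = (0.21277-0.12821)/0.21277 = 39.74%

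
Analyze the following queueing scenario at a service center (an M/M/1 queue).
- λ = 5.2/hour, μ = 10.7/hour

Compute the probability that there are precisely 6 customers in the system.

ρ = λ/μ = 5.2/10.7 = 0.48598
P(n) = (1-ρ)ρⁿ
P(6) = (1-0.48598) × 0.48598^6
P(6) = 0.51402 × 0.013174
P(6) = 0.006772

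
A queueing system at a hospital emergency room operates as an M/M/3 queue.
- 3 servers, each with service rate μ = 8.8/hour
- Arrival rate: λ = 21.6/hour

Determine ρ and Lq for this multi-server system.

Traffic intensity: ρ = λ/(cμ) = 21.6/(3×8.8) = 0.8182
Since ρ = 0.8182 < 1, system is stable.
Offered load a = λ/μ = cρ = 21.6/8.8 = 2.4545
P₀ = [ Σₙ₌₀^2 aⁿ/n! + a^3/(3!(1-ρ)) ]⁻¹
Σ = a^0/0! + a^1/1! + a^2/2! = 1.0000 + 2.4545 + 3.0124 = 6.4669
a^3/(3!(1-ρ)) = 14.7881/(6 × 0.181818) = 13.5558
P₀ = 1/(6.4669 + 13.5558) = 0.04994
Lq = P₀·a^3·ρ / (3!(1-ρ)²) = 0.0499432 × 14.7881 × 0.818182 / (6 × 0.0330579) = 3.0466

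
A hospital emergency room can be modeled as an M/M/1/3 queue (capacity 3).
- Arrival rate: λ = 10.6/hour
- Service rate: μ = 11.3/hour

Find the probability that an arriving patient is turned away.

ρ = λ/μ = 10.6/11.3 = 0.93805
P₀ = (1-ρ)/(1-ρ^(K+1)) = (1-0.93805)/(1-0.93805^4) = 0.06195/0.2257 = 0.2745
P_K = P₀×ρ^K = 0.2745 × 0.93805^3 = 0.2745 × 0.8254 = 0.2266
Blocking probability = 22.66%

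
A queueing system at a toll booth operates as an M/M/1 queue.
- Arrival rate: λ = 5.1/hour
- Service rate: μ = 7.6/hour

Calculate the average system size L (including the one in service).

ρ = λ/μ = 5.1/7.6 = 0.6711
For M/M/1: L = λ/(μ-λ)
L = 5.1/(7.6-5.1) = 5.1/2.50
L = 2.0400 vehicles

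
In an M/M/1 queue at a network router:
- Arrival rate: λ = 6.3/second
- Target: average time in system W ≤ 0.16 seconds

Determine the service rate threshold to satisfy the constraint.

For M/M/1: W = 1/(μ-λ)
Need W ≤ 0.16, so 1/(μ-λ) ≤ 0.16
μ - λ ≥ 1/0.16 = 6.2500
μ ≥ 6.3 + 6.2500 = 12.5500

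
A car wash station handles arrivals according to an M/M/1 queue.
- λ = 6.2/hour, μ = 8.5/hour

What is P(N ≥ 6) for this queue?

ρ = λ/μ = 6.2/8.5 = 0.7294
P(N ≥ n) = ρⁿ
P(N ≥ 6) = 0.7294^6
P(N ≥ 6) = 0.1506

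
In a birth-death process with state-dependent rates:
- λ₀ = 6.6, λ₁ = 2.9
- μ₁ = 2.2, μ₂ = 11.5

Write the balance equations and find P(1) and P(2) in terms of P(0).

Balance equations:
State 0: λ₀P₀ = μ₁P₁ → P₁ = (λ₀/μ₁)P₀ = (6.6/2.2)P₀ = 3.0000P₀
State 1: P₂ = (λ₀λ₁)/(μ₁μ₂)P₀ = (6.6×2.9)/(2.2×11.5)P₀ = 0.7565P₀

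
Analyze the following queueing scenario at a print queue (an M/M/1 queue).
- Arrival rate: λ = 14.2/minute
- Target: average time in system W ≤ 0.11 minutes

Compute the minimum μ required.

For M/M/1: W = 1/(μ-λ)
Need W ≤ 0.11, so 1/(μ-λ) ≤ 0.11
μ - λ ≥ 1/0.11 = 9.0909
μ ≥ 14.2 + 9.0909 = 23.2909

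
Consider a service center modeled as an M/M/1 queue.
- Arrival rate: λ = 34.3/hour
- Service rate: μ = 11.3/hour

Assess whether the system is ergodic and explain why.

Stability requires ρ = λ/(cμ) < 1
ρ = 34.3/(1 × 11.3) = 34.3/11.30 = 3.0354
Since 3.0354 ≥ 1, the system is UNSTABLE.
Queue grows without bound. Need μ > λ = 34.3.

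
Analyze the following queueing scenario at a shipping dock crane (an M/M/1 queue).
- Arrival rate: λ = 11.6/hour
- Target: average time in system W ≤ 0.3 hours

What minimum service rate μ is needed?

For M/M/1: W = 1/(μ-λ)
Need W ≤ 0.3, so 1/(μ-λ) ≤ 0.3
μ - λ ≥ 1/0.3 = 3.3333
μ ≥ 11.6 + 3.3333 = 14.9333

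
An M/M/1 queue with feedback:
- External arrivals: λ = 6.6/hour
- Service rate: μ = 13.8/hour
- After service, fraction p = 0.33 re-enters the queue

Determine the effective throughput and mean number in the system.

Effective arrival rate: λ_eff = λ/(1-p) = 6.6/(1-0.33) = 6.6/0.67 = 9.8507
ρ = λ_eff/μ = 9.8507/13.8 = 0.71382
L = ρ/(1-ρ) = 0.71382/(1-0.71382) = 2.4943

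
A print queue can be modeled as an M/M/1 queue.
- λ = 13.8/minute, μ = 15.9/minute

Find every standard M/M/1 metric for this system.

Step 1: ρ = λ/μ = 13.8/15.9 = 0.8679
Step 2: L = λ/(μ-λ) = 13.8/2.10 = 6.5714
Step 3: Lq = λ²/(μ(μ-λ)) = 190.44/(15.9×2.10) = 5.7035
Step 4: W = 1/(μ-λ) = 1/2.10 = 0.47619
Step 5: Wq = λ/(μ(μ-λ)) = 13.8/(15.9×2.10) = 0.4133
Step 6: P(0) = 1-ρ = 0.1321
Verify: L = λW = 13.8×0.47619 = 6.5714 ✔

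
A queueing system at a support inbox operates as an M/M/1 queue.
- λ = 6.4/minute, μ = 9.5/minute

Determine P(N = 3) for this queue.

ρ = λ/μ = 6.4/9.5 = 0.6737
P(n) = (1-ρ)ρⁿ
P(3) = (1-0.6737) × 0.6737^3
P(3) = 0.32630 × 0.30577
P(3) = 0.09977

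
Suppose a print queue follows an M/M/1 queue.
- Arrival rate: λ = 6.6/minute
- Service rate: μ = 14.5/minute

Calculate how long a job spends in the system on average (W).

First, compute utilization: ρ = λ/μ = 6.6/14.5 = 0.4552
For M/M/1: W = 1/(μ-λ)
W = 1/(14.5-6.6) = 1/7.90
W = 0.1266 minutes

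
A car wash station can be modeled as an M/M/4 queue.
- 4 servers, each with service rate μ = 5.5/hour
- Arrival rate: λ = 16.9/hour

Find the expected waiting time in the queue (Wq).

Traffic intensity: ρ = λ/(cμ) = 16.9/(4×5.5) = 0.7682
Since ρ = 0.7682 < 1, system is stable.
Offered load a = λ/μ = cρ = 16.9/5.5 = 3.0727
P₀ = [ Σₙ₌₀^3 aⁿ/n! + a^4/(4!(1-ρ)) ]⁻¹
Σ = a^0/0! + a^1/1! + a^2/2! + a^3/3! = 1.0000 + 3.0727 + 4.7208 + 4.8353 = 13.6288
a^4/(4!(1-ρ)) = 89.1448/(24 × 0.231818) = 16.0228
P₀ = 1/(13.62882 + 16.02276) = 0.03373
Lq = P₀·a^4·ρ / (4!(1-ρ)²) = 0.033725 × 89.1448 × 0.76818 / (24 × 0.053740) = 1.7906
Wq = Lq/λ = 1.7906/16.9 = 0.1060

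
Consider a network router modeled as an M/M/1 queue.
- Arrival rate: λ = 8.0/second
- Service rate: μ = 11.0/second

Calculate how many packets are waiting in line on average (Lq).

ρ = λ/μ = 8.0/11.0 = 0.7273
For M/M/1: Lq = λ²/(μ(μ-λ))
Lq = 64.00/(11.0 × 3.00)
Lq = 1.9394 packets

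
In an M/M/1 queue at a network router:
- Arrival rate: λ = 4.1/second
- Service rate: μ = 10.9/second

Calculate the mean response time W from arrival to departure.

First, compute utilization: ρ = λ/μ = 4.1/10.9 = 0.3761
For M/M/1: W = 1/(μ-λ)
W = 1/(10.9-4.1) = 1/6.80
W = 0.1471 seconds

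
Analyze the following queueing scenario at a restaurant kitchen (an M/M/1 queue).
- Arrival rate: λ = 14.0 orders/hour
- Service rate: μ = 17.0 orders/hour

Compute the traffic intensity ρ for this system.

Server utilization: ρ = λ/μ
ρ = 14.0/17.0 = 0.8235
The server is busy 82.35% of the time.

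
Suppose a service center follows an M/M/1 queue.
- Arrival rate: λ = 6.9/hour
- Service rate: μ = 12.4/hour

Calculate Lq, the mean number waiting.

ρ = λ/μ = 6.9/12.4 = 0.5565
For M/M/1: Lq = λ²/(μ(μ-λ))
Lq = 47.61/(12.4 × 5.50)
Lq = 0.6981 customers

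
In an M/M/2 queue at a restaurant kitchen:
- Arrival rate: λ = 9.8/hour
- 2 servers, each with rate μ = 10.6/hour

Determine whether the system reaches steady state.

Stability requires ρ = λ/(cμ) < 1
ρ = 9.8/(2 × 10.6) = 9.8/21.20 = 0.4623
Since 0.4623 < 1, the system is STABLE.
The servers are busy 46.23% of the time.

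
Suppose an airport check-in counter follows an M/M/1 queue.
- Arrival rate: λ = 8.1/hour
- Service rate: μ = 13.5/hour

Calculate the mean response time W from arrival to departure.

First, compute utilization: ρ = λ/μ = 8.1/13.5 = 0.6000
For M/M/1: W = 1/(μ-λ)
W = 1/(13.5-8.1) = 1/5.40
W = 0.1852 hours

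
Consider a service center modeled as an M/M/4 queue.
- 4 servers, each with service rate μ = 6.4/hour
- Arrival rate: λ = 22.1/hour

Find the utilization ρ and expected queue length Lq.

Traffic intensity: ρ = λ/(cμ) = 22.1/(4×6.4) = 0.8633
Since ρ = 0.8633 < 1, system is stable.
Offered load a = λ/μ = cρ = 22.1/6.4 = 3.4531
P₀ = [ Σₙ₌₀^3 aⁿ/n! + a^4/(4!(1-ρ)) ]⁻¹
Σ = a^0/0! + a^1/1! + a^2/2! + a^3/3! = 1.0000 + 3.4531 + 5.9620 + 6.8626 = 17.2777
a^4/(4!(1-ρ)) = 142.1835/(24 × 0.1367188) = 43.3321
P₀ = 1/(17.2777 + 43.3321) = 0.01650
Lq = P₀·a^4·ρ / (4!(1-ρ)²) = 0.016499 × 142.1835 × 0.86328 / (24 × 0.018692) = 4.5143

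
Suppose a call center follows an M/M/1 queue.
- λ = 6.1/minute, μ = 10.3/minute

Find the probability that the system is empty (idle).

ρ = λ/μ = 6.1/10.3 = 0.5922
P(0) = 1 - ρ = 1 - 0.5922 = 0.4078
The server is idle 40.78% of the time.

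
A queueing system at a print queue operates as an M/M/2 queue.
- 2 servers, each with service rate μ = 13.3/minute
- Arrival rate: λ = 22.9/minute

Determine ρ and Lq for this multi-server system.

Traffic intensity: ρ = λ/(cμ) = 22.9/(2×13.3) = 0.8609
Since ρ = 0.8609 < 1, system is stable.
Offered load a = λ/μ = cρ = 22.9/13.3 = 1.7218
P₀ = [ Σₙ₌₀^1 aⁿ/n! + a^2/(2!(1-ρ)) ]⁻¹
Σ = a^0/0! + a^1/1! = 1.0000 + 1.7218 = 2.7218
a^2/(2!(1-ρ)) = 2.96461/(2 × 0.139098) = 10.6566
P₀ = 1/(2.7218 + 10.6566) = 0.07475
Lq = P₀·a^2·ρ / (2!(1-ρ)²) = 0.074747 × 2.9646 × 0.86090 / (2 × 0.019348) = 4.9300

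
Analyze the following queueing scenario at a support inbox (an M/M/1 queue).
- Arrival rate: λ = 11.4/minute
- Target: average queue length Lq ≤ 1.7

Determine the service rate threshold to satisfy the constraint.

For M/M/1: Lq = λ²/(μ(μ-λ))
Need Lq ≤ 1.7, i.e. μ(μ-λ) ≥ λ²/1.7
μ² - 11.4μ - 129.96/1.7 ≥ 0  →  μ² - 11.4μ - 76.44706 ≥ 0
Quadratic formula (positive root): μ = [λ + √(λ² + 4×76.44706)]/2
Discriminant: 129.96 + 4×76.44706 = 435.7482, √435.7482 = 20.8746
μ ≥ (11.4 + 20.8746)/2 = 16.1373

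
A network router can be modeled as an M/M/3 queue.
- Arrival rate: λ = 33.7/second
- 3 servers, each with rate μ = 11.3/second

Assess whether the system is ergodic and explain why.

Stability requires ρ = λ/(cμ) < 1
ρ = 33.7/(3 × 11.3) = 33.7/33.90 = 0.9941
Since 0.9941 < 1, the system is STABLE.
The servers are busy 99.41% of the time.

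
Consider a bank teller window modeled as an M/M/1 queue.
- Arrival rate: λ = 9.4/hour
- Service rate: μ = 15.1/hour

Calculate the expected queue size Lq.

ρ = λ/μ = 9.4/15.1 = 0.6225
For M/M/1: Lq = λ²/(μ(μ-λ))
Lq = 88.36/(15.1 × 5.70)
Lq = 1.0266 transactions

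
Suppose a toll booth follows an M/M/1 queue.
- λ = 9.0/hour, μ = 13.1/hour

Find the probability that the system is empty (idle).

ρ = λ/μ = 9.0/13.1 = 0.6870
P(0) = 1 - ρ = 1 - 0.6870 = 0.3130
The server is idle 31.30% of the time.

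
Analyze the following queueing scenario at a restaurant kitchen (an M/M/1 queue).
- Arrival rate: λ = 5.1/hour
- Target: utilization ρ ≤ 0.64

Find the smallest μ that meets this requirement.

ρ = λ/μ, so μ = λ/ρ
μ ≥ 5.1/0.64 = 7.9687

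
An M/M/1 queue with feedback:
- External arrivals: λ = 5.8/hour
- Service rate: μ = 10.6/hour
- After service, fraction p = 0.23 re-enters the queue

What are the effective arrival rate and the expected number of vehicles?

Effective arrival rate: λ_eff = λ/(1-p) = 5.8/(1-0.23) = 5.8/0.77 = 7.5325
ρ = λ_eff/μ = 7.5325/10.6 = 0.71061
L = ρ/(1-ρ) = 0.71061/(1-0.71061) = 2.4555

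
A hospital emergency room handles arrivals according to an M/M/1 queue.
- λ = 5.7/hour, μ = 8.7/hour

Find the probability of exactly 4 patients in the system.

ρ = λ/μ = 5.7/8.7 = 0.6552
P(n) = (1-ρ)ρⁿ
P(4) = (1-0.6552) × 0.6552^4
P(4) = 0.34480 × 0.18429
P(4) = 0.06354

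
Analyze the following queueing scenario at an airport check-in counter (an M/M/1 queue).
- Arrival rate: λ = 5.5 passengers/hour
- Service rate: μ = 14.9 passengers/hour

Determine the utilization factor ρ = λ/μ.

Server utilization: ρ = λ/μ
ρ = 5.5/14.9 = 0.3691
The server is busy 36.91% of the time.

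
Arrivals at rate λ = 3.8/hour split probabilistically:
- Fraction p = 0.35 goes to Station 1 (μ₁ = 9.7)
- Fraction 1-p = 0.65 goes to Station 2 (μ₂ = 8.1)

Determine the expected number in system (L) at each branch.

Effective rates: λ₁ = 3.8×0.35 = 1.33, λ₂ = 3.8×0.65 = 2.47
Station 1: ρ₁ = 1.33/9.7 = 0.1371, L₁ = ρ₁/(1-ρ₁) = 0.1371/(1-0.1371) = 0.1589
Station 2: ρ₂ = 2.47/8.1 = 0.30494, L₂ = ρ₂/(1-ρ₂) = 0.30494/(1-0.30494) = 0.4387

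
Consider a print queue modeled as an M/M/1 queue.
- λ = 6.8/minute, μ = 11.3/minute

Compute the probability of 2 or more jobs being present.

ρ = λ/μ = 6.8/11.3 = 0.60177
P(N ≥ n) = ρⁿ
P(N ≥ 2) = 0.60177^2
P(N ≥ 2) = 0.3621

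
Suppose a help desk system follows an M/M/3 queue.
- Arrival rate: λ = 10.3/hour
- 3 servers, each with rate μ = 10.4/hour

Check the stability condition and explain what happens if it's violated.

Stability requires ρ = λ/(cμ) < 1
ρ = 10.3/(3 × 10.4) = 10.3/31.20 = 0.3301
Since 0.3301 < 1, the system is STABLE.
The servers are busy 33.01% of the time.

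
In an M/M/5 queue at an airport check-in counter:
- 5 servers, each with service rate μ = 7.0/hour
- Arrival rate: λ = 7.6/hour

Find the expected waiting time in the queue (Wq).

Traffic intensity: ρ = λ/(cμ) = 7.6/(5×7.0) = 0.2171
Since ρ = 0.2171 < 1, system is stable.
Offered load a = λ/μ = cρ = 7.6/7.0 = 1.0857
P₀ = [ Σₙ₌₀^4 aⁿ/n! + a^5/(5!(1-ρ)) ]⁻¹
Σ = a^0/0! + a^1/1! + a^2/2! + a^3/3! + a^4/4! = 1.0000 + 1.0857 + 0.5894 + 0.2133 + 0.05790 = 2.9463
a^5/(5!(1-ρ)) = 1.5086/(120 × 0.7829) = 0.01606
P₀ = 1/(2.9463 + 0.01606) = 0.3376
Lq = P₀·a^5·ρ / (5!(1-ρ)²) = 0.33757 × 1.5086 × 0.21714 / (120 × 0.61287) = 0.001504
Wq = Lq/λ = 0.0015036/7.6 = 0.0001978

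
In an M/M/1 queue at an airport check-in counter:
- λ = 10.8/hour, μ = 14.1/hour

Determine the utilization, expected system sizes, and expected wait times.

Step 1: ρ = λ/μ = 10.8/14.1 = 0.7660
Step 2: L = λ/(μ-λ) = 10.8/3.30 = 3.2727
Step 3: Lq = λ²/(μ(μ-λ)) = 116.64/(14.1×3.30) = 2.5068
Step 4: W = 1/(μ-λ) = 1/3.30 = 0.30303
Step 5: Wq = λ/(μ(μ-λ)) = 10.8/(14.1×3.30) = 0.2321
Step 6: P(0) = 1-ρ = 0.2340
Verify: L = λW = 10.8×0.30303 = 3.2727 ✔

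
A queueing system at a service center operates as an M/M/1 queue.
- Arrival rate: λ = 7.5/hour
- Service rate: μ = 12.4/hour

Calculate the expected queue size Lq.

ρ = λ/μ = 7.5/12.4 = 0.6048
For M/M/1: Lq = λ²/(μ(μ-λ))
Lq = 56.25/(12.4 × 4.90)
Lq = 0.9258 customers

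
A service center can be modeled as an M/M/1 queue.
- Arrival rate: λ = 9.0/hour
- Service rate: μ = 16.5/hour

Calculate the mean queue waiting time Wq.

First, compute utilization: ρ = λ/μ = 9.0/16.5 = 0.5455
For M/M/1: Wq = λ/(μ(μ-λ))
Wq = 9.0/(16.5 × (16.5-9.0))
Wq = 9.0/(16.5 × 7.50)
Wq = 0.07273 hours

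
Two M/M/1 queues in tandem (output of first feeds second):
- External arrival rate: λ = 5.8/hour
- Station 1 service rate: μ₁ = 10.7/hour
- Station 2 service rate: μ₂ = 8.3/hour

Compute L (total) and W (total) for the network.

By Jackson's theorem, each station behaves as independent M/M/1.
Station 1: ρ₁ = 5.8/10.7 = 0.5421, L₁ = ρ₁/(1-ρ₁) = λ/(μ₁-λ) = 5.8/4.90 = 1.1837
Station 2: ρ₂ = 5.8/8.3 = 0.6988, L₂ = ρ₂/(1-ρ₂) = λ/(μ₂-λ) = 5.8/2.50 = 2.3200
Total: L = L₁ + L₂ = 1.1837 + 2.3200 = 3.5037
W = L/λ = 3.5037/5.8 = 0.6041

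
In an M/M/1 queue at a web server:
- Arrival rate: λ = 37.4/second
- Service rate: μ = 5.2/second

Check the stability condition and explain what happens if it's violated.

Stability requires ρ = λ/(cμ) < 1
ρ = 37.4/(1 × 5.2) = 37.4/5.20 = 7.1923
Since 7.1923 ≥ 1, the system is UNSTABLE.
Queue grows without bound. Need μ > λ = 37.4.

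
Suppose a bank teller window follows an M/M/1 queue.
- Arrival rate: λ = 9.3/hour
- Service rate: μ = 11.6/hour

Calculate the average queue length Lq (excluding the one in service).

ρ = λ/μ = 9.3/11.6 = 0.8017
For M/M/1: Lq = λ²/(μ(μ-λ))
Lq = 86.49/(11.6 × 2.30)
Lq = 3.2418 transactions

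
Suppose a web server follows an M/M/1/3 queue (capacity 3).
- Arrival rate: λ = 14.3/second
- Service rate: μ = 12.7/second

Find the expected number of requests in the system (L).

ρ = λ/μ = 14.3/12.7 = 1.12598
P₀ = (1-ρ)/(1-ρ^(K+1)) = (1-1.12598)/(1-1.12598^4) = -0.1260/-0.6074 = 0.2074
P_K = P₀×ρ^K = 0.2074 × 1.12598^3 = 0.2074 × 1.4276 = 0.2961
L = ρ[1 - (K+1)ρ^K + Kρ^(K+1)] / [(1-ρ)(1-ρ^(K+1))]
L = 1.12598 × (1 - 4×1.427552 + 3×1.607395) / ((1 - 1.12598) × (1 - 1.607395)) = 1.6477 requests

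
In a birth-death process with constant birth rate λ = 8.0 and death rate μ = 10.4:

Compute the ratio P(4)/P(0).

For constant rates: P(n)/P(0) = (λ/μ)^n
P(4)/P(0) = (8.0/10.4)^4 = 0.7692^4 = 0.3501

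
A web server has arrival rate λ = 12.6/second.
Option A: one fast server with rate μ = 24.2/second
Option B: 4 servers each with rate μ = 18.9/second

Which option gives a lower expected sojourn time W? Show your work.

Option A: single server μ = 24.2 (M/M/1)
  ρ_A = 12.6/24.2 = 0.5207
  W_A = 1/(μ-λ) = 1/(24.2-12.6) = 1/11.60 = 0.08621

Option B: 4 servers μ = 18.9 (M/M/4)
  ρ_B = λ/(cμ) = 12.6/(4×18.9) = 0.1667
  Offered load a = λ/μ = cρ = 12.6/18.9 = 0.6667
  P₀ = [ Σₙ₌₀^3 aⁿ/n! + a^4/(4!(1-ρ)) ]⁻¹
  Σ = a^0/0! + a^1/1! + a^2/2! + a^3/3! = 1.0000 + 0.6667 + 0.2222 + 0.04938 = 1.9383
  a^4/(4!(1-ρ)) = 0.19753/(24 × 0.83333) = 0.009877
  P₀ = 1/(1.9383 + 0.009877) = 0.5133
  Lq = P₀·a^4·ρ / (4!(1-ρ)²) = 0.5133 × 0.1975 × 0.1667 / (24 × 0.6944) = 0.001014
  Wq_B = Lq/λ = 0.0010139/12.6 = 0.00008047
  W_B = Wq_B + 1/μ = 0.00008047 + 0.05291 = 0.05299

Since W_B = 0.05299 < W_A = 0.08621, Option B (multiple servers) has the shorter time in system.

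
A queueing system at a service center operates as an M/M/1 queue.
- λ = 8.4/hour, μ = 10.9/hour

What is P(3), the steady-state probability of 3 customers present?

ρ = λ/μ = 8.4/10.9 = 0.7706
P(n) = (1-ρ)ρⁿ
P(3) = (1-0.7706) × 0.7706^3
P(3) = 0.2294 × 0.4576
P(3) = 0.1050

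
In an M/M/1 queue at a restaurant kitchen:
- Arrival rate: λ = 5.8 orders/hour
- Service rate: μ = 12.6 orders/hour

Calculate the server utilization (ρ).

Server utilization: ρ = λ/μ
ρ = 5.8/12.6 = 0.4603
The server is busy 46.03% of the time.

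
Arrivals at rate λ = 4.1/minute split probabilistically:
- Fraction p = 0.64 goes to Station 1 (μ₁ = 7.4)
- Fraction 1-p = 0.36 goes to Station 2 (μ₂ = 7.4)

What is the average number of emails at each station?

Effective rates: λ₁ = 4.1×0.64 = 2.624, λ₂ = 4.1×0.36 = 1.476
Station 1: ρ₁ = 2.624/7.4 = 0.3546, L₁ = ρ₁/(1-ρ₁) = 0.3546/(1-0.3546) = 0.5494
Station 2: ρ₂ = 1.476/7.4 = 0.1995, L₂ = ρ₂/(1-ρ₂) = 0.1995/(1-0.1995) = 0.2492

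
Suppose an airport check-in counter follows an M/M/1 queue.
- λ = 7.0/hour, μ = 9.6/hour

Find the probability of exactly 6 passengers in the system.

ρ = λ/μ = 7.0/9.6 = 0.7292
P(n) = (1-ρ)ρⁿ
P(6) = (1-0.7292) × 0.7292^6
P(6) = 0.27080 × 0.15034
P(6) = 0.04071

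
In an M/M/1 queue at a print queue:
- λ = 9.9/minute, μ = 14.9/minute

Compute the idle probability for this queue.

ρ = λ/μ = 9.9/14.9 = 0.6644
P(0) = 1 - ρ = 1 - 0.6644 = 0.3356
The server is idle 33.56% of the time.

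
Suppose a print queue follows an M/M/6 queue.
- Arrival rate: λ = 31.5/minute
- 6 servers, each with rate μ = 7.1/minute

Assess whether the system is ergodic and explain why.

Stability requires ρ = λ/(cμ) < 1
ρ = 31.5/(6 × 7.1) = 31.5/42.60 = 0.7394
Since 0.7394 < 1, the system is STABLE.
The servers are busy 73.94% of the time.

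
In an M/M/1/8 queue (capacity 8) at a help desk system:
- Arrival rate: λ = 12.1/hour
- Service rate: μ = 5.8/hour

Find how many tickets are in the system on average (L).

ρ = λ/μ = 12.1/5.8 = 2.0862
P₀ = (1-ρ)/(1-ρ^(K+1)) = (1-2.0862)/(1-2.0862^9) = -1.0862/-747.5201 = 0.001453
P_K = P₀×ρ^K = 0.0014531 × 2.0862^8 = 0.0014531 × 358.7959 = 0.5214
L = ρ[1 - (K+1)ρ^K + Kρ^(K+1)] / [(1-ρ)(1-ρ^(K+1))]
L = 2.0862 × (1 - 9×358.7959 + 8×748.5201) / ((1 - 2.0862) × (1 - 748.5201)) = 7.0914 tickets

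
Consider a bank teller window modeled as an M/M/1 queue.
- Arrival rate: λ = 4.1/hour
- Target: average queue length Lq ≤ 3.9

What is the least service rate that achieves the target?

For M/M/1: Lq = λ²/(μ(μ-λ))
Need Lq ≤ 3.9, i.e. μ(μ-λ) ≥ λ²/3.9
μ² - 4.1μ - 16.81/3.9 ≥ 0  →  μ² - 4.1μ - 4.3102564 ≥ 0
Quadratic formula (positive root): μ = [λ + √(λ² + 4×4.3102564)]/2
Discriminant: 16.81 + 4×4.3102564 = 34.05103, √34.05103 = 5.83533
μ ≥ (4.1 + 5.83533)/2 = 4.9677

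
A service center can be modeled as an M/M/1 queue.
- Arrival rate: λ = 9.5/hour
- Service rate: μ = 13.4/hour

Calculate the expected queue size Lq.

ρ = λ/μ = 9.5/13.4 = 0.7090
For M/M/1: Lq = λ²/(μ(μ-λ))
Lq = 90.25/(13.4 × 3.90)
Lq = 1.7269 customers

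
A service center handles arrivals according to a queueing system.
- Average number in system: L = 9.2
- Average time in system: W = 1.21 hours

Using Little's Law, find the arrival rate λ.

Little's Law: L = λW, so λ = L/W
λ = 9.2/1.21 = 7.6033 customers/hour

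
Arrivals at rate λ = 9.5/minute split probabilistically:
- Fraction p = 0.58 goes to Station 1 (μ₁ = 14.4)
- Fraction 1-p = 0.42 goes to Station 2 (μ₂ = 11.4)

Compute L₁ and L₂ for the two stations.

Effective rates: λ₁ = 9.5×0.58 = 5.51, λ₂ = 9.5×0.42 = 3.99
Station 1: ρ₁ = 5.51/14.4 = 0.38264, L₁ = ρ₁/(1-ρ₁) = 0.38264/(1-0.38264) = 0.6198
Station 2: ρ₂ = 3.99/11.4 = 0.3500, L₂ = ρ₂/(1-ρ₂) = 0.3500/(1-0.3500) = 0.5385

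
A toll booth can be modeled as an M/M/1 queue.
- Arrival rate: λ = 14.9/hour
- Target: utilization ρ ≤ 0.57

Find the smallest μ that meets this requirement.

ρ = λ/μ, so μ = λ/ρ
μ ≥ 14.9/0.57 = 26.1404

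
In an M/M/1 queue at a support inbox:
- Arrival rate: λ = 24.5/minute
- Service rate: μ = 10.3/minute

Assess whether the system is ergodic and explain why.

Stability requires ρ = λ/(cμ) < 1
ρ = 24.5/(1 × 10.3) = 24.5/10.30 = 2.3786
Since 2.3786 ≥ 1, the system is UNSTABLE.
Queue grows without bound. Need μ > λ = 24.5.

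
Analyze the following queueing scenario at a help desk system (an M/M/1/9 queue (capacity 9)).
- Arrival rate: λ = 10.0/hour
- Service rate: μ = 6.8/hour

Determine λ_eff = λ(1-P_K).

ρ = λ/μ = 10.0/6.8 = 1.4706
P₀ = (1-ρ)/(1-ρ^(K+1)) = (1-1.4706)/(1-1.4706^10) = -0.4706/-46.3092 = 0.01016
P_K = P₀×ρ^K = 0.010162 × 1.4706^9 = 0.010162 × 32.1700 = 0.3269
λ_eff = λ(1-P_K) = 10.0 × (1 - 0.32691) = 10.0 × 0.67309 = 6.7309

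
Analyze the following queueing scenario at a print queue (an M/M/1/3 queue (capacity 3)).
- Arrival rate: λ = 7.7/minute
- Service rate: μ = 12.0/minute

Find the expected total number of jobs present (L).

ρ = λ/μ = 7.7/12.0 = 0.6417
P₀ = (1-ρ)/(1-ρ^(K+1)) = (1-0.6417)/(1-0.6417^4) = 0.3583/0.8304 = 0.4315
P_K = P₀×ρ^K = 0.4315 × 0.6417^3 = 0.4315 × 0.2642 = 0.1140
L = ρ[1 - (K+1)ρ^K + Kρ^(K+1)] / [(1-ρ)(1-ρ^(K+1))]
L = 0.6417 × (1 - 4×0.26424 + 3×0.16956) / ((1 - 0.6417) × (1 - 0.16956)) = 0.9742 jobs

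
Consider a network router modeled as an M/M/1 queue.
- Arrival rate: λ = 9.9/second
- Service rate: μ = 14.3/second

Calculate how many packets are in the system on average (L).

ρ = λ/μ = 9.9/14.3 = 0.6923
For M/M/1: L = λ/(μ-λ)
L = 9.9/(14.3-9.9) = 9.9/4.40
L = 2.2500 packets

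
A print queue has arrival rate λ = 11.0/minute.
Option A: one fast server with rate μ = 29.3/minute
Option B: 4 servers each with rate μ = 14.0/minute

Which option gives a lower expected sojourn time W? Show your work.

Option A: single server μ = 29.3 (M/M/1)
  ρ_A = 11.0/29.3 = 0.3754
  W_A = 1/(μ-λ) = 1/(29.3-11.0) = 1/18.30 = 0.05464

Option B: 4 servers μ = 14.0 (M/M/4)
  ρ_B = λ/(cμ) = 11.0/(4×14.0) = 0.1964
  Offered load a = λ/μ = cρ = 11.0/14.0 = 0.7857
  P₀ = [ Σₙ₌₀^3 aⁿ/n! + a^4/(4!(1-ρ)) ]⁻¹
  Σ = a^0/0! + a^1/1! + a^2/2! + a^3/3! = 1.0000 + 0.7857 + 0.3087 + 0.08084 = 2.1752
  a^4/(4!(1-ρ)) = 0.3811/(24 × 0.8036) = 0.01976
  P₀ = 1/(2.1752 + 0.01976) = 0.4556
  Lq = P₀·a^4·ρ / (4!(1-ρ)²) = 0.4556 × 0.3811 × 0.1964 / (24 × 0.6457) = 0.002201
  Wq_B = Lq/λ = 0.002201/11.0 = 0.0002001
  W_B = Wq_B + 1/μ = 0.0002001 + 0.07143 = 0.07163

Since W_A = 0.05464 < W_B = 0.07163, Option A (single fast server) has the shorter time in system.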